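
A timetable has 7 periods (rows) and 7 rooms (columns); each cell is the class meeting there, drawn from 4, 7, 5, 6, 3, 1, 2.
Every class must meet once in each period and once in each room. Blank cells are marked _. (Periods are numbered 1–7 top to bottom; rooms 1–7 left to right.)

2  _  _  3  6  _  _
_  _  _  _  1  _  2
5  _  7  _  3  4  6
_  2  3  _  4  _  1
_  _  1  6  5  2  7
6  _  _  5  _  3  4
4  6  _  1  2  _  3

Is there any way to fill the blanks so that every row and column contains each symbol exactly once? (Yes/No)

Period 1, room 7: period 1 has {6, 3, 2} and room 7 has {4, 7, 6, 3, 1, 2}, so it must be 5.
Period 1, room 3: period 1 has {5, 6, 3, 2} and room 3 has {7, 3, 1}, so it must be 4.
Period 3, room 2: period 3 has {4, 7, 5, 6, 3} and room 2 has {6, 2}, so it must be 1.
Period 1, room 2: period 1 has {4, 5, 6, 3, 2} and room 2 has {6, 1, 2}, so it must be 7.
Now period 6, room 2: period 6 together with room 2 already contain {4, 7, 5, 6, 3, 1, 2} — every symbol — so nothing can go there. The grid has no valid completion.

No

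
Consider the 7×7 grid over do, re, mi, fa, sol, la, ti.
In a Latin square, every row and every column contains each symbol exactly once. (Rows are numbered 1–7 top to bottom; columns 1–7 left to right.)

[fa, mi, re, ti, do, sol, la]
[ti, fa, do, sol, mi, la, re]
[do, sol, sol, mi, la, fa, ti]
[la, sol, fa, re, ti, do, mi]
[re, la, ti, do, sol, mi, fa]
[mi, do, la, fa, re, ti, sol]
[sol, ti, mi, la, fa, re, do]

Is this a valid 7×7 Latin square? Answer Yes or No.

No

Column 2 contains sol twice (at rows 3 and 4), so it is not a permutation.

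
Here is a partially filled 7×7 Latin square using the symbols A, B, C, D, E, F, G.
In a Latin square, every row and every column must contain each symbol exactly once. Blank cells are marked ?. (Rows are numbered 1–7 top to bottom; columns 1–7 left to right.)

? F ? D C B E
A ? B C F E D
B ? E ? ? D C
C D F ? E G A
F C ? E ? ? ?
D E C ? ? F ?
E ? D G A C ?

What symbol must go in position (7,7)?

Row 1, column 1: row 1 has {B, C, D, E, F} and column 1 has {A, B, C, D, E, F}, leaving only G.
Row 1, column 3: row 1 has {B, C, D, E, F, G} and column 3 has {B, C, D, E, F}, leaving only A.
Row 2, column 2: row 2 has {A, B, C, D, E, F} and column 2 has {C, D, E, F}, leaving only G.
Row 3, column 2: row 3 has {B, C, D, E} and column 2 has {C, D, E, F, G}, leaving only A.
Row 3, column 4: row 3 has {A, B, C, D, E} and column 4 has {C, D, E, G}, leaving only F.
Row 3, column 5: row 3 has {A, B, C, D, E, F} and column 5 has {A, C, E, F}, leaving only G.
Row 4, column 4: row 4 has {A, C, D, E, F, G} and column 4 has {C, D, E, F, G}, leaving only B.
Row 5, column 3: row 5 has {C, E, F} and column 3 has {A, B, C, D, E, F}, leaving only G.
Row 5, column 6: row 5 has {C, E, F, G} and column 6 has {B, C, D, E, F, G}, leaving only A.
Row 5, column 7: row 5 has {A, C, E, F, G} and column 7 has {A, C, D, E}, leaving only B.
Row 7 already has {A, C, D, E, G} and column 7 already has {A, B, C, D, E}, so row 7, column 7 must be F.

F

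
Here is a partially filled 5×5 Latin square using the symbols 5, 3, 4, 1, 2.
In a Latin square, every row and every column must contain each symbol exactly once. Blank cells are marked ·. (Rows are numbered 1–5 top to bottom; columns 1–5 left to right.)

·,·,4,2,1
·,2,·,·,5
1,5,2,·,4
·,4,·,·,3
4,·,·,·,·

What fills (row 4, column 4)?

1

Row 1, column 2: row 1 has {4, 1, 2} and column 2 has {5, 4, 2}, leaving only 3.
Row 1, column 1: row 1 has {3, 4, 1, 2} and column 1 has {4, 1}, leaving only 5.
Row 2, column 1: row 2 has {5, 2} and column 1 has {5, 4, 1}, leaving only 3.
Row 2, column 3: row 2 has {5, 3, 2} and column 3 has {4, 2}, leaving only 1.
Row 2, column 4: row 2 has {5, 3, 1, 2} and column 4 has {2}, leaving only 4.
Row 3, column 4: row 3 has {5, 4, 1, 2} and column 4 has {4, 2}, leaving only 3.
Row 4, column 1: row 4 has {3, 4} and column 1 has {5, 3, 4, 1}, leaving only 2.
Row 4, column 3: row 4 has {3, 4, 2} and column 3 has {4, 1, 2}, leaving only 5.
Row 4 already has {5, 3, 4, 2} and column 4 already has {3, 4, 2}, so row 4, column 4 must be 1.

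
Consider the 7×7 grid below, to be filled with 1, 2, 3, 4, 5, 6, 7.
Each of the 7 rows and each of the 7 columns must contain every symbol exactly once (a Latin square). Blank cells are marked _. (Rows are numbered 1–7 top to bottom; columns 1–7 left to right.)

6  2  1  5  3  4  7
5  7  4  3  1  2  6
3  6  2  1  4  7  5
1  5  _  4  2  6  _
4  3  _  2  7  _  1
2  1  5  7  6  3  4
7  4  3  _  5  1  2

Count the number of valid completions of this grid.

1

Row 4, column 3: eliminating its row and column leaves {7}.
Row 4, column 7: eliminating its row and column leaves {3}.
Row 5, column 3: eliminating its row and column leaves {6}.
Row 5, column 6: eliminating its row and column leaves {5}.
Row 7, column 4: eliminating its row and column leaves {6}.
Only one assignment across all blanks avoids any row or column repeat, giving 1 completion.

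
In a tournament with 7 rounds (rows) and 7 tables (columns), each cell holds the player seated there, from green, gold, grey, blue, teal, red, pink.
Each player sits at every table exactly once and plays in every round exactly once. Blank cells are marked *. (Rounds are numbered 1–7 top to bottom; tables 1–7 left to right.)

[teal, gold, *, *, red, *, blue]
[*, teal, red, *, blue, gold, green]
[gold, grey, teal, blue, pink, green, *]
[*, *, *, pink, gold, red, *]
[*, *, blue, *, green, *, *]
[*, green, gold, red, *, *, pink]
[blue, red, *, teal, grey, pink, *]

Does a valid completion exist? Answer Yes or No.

No round or table among the givens repeats a symbol, and propagating forced cells runs into no contradiction.
One valid completion exists (for instance, teal gold pink green red grey blue / pink teal red grey blue gold green / gold grey teal blue pink green red / green blue grey pink gold red teal / red pink blue gold green teal grey / grey green gold red teal blue pink / blue red green teal grey pink gold).

Yes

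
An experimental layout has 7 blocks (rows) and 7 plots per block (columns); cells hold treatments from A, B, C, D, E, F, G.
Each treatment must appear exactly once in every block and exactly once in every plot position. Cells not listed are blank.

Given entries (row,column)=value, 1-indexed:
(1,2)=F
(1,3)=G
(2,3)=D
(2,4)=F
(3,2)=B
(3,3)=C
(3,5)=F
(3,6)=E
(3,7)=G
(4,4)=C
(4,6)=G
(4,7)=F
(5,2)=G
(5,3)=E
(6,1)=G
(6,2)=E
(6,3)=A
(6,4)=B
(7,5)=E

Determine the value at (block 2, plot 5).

Block 4, plot 3: block 4 has {C, F, G} and plot 3 has {A, C, D, E, G}, leaving only B.
Block 7, plot 3: block 7 has {E} and plot 3 has {A, B, C, D, E, G}, leaving only F.
Block 2, plot 5 is narrowed to {A, B, C, G}.
If it were A, then block 2, plot 7 would be left with no valid symbol.
If it were B, propagating the remaining blanks reaches a contradiction.
If it were C, then block 2, plot 7 would be left with no valid symbol.
So block 2, plot 5 must be G.

G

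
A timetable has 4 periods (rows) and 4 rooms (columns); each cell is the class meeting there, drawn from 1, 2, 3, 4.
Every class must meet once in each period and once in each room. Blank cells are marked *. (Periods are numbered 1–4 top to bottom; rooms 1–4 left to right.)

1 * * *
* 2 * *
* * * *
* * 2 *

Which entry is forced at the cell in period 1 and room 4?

Period 1, room 4 is narrowed to {2, 3, 4}.
If it were 3, then period 1, room 3 would be left with no valid symbol.
If it were 4, then period 1, room 3 would be left with no valid symbol.
So period 1, room 4 must be 2.

2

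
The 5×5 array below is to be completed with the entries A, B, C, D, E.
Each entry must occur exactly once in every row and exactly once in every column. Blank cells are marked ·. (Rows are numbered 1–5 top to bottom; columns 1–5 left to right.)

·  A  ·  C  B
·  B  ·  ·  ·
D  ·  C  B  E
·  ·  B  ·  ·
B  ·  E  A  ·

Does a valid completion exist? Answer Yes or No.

Row 3, column 2: row 3 together with column 2 already contain {A, B, C, D, E} — every symbol — so nothing can go there. The grid has no valid completion.

No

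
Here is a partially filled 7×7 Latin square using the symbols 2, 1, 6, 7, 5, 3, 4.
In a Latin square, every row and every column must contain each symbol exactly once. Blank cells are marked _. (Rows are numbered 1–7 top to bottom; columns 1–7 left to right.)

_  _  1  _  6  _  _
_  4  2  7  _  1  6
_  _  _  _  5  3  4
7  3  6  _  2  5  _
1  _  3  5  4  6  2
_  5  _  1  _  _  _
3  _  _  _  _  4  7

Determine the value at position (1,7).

5

Row 2, column 1: row 2 has {2, 1, 6, 7, 4} and column 1 has {1, 7, 3}, leaving only 5.
Row 2, column 5: row 2 has {2, 1, 6, 7, 5, 4} and column 5 has {2, 6, 5, 4}, leaving only 3.
Row 3, column 3: row 3 has {5, 3, 4} and column 3 has {2, 1, 6, 3}, leaving only 7.
Row 4, column 4: row 4 has {2, 6, 7, 5, 3} and column 4 has {1, 7, 5}, leaving only 4.
Row 4, column 7: row 4 has {2, 6, 7, 5, 3, 4} and column 7 has {2, 6, 7, 4}, leaving only 1.
Row 5, column 2: row 5 has {2, 1, 6, 5, 3, 4} and column 2 has {5, 3, 4}, leaving only 7.
Row 1, column 2: row 1 has {1, 6} and column 2 has {7, 5, 3, 4}, leaving only 2.
Row 1, column 1: row 1 has {2, 1, 6} and column 1 has {1, 7, 5, 3}, leaving only 4.
Row 1, column 4: row 1 has {2, 1, 6, 4} and column 4 has {1, 7, 5, 4}, leaving only 3.
Row 1 already has {2, 1, 6, 3, 4} and column 7 already has {2, 1, 6, 7, 4}, so row 1, column 7 must be 5.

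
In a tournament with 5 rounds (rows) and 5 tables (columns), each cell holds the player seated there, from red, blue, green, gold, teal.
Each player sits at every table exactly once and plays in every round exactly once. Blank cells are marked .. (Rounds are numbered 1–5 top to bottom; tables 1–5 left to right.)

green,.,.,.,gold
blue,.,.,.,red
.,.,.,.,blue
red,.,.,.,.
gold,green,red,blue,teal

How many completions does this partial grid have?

Round 1, table 2: eliminating its round and table leaves {red, blue, teal}.
Round 1, table 3: eliminating its round and table leaves {blue, teal}.
Round 1, table 4: eliminating its round and table leaves {red, teal}.
Round 2, table 2: eliminating its round and table leaves {gold, teal}.
Round 2, table 3: eliminating its round and table leaves {green, gold, teal}.
Round 2, table 4: eliminating its round and table leaves {green, gold, teal}.
Round 3, table 1: eliminating its round and table leaves {teal}.
Round 3, table 2: eliminating its round and table leaves {red, gold, teal}.
Round 3, table 3: eliminating its round and table leaves {green, gold, teal}.
Round 3, table 4: eliminating its round and table leaves {red, green, gold, teal}.
Round 4, table 2: eliminating its round and table leaves {blue, gold, teal}.
Round 4, table 3: eliminating its round and table leaves {blue, green, gold, teal}.
Round 4, table 4: eliminating its round and table leaves {green, gold, teal}.
Round 4, table 5: eliminating its round and table leaves {green}.
Enumerating the assignments across these blanks that avoid any round or table repeat gives 6 completions.

6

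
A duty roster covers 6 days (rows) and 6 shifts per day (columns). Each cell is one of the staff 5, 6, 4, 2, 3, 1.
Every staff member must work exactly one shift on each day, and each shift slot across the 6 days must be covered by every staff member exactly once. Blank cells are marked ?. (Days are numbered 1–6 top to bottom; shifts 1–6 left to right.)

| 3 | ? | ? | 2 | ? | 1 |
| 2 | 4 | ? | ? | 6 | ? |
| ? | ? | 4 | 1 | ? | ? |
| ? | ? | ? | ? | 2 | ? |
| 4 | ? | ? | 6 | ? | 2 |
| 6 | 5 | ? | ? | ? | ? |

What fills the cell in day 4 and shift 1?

Day 1, shift 2: day 1 has {2, 3, 1} and shift 2 has {5, 4}, leaving only 6.
Day 1, shift 3: day 1 has {6, 2, 3, 1} and shift 3 has {4}, leaving only 5.
Day 1, shift 5: day 1 has {5, 6, 2, 3, 1} and shift 5 has {6, 2}, leaving only 4.
Day 3, shift 1: day 3 has {4, 1} and shift 1 has {6, 4, 2, 3}, leaving only 5.
Day 4 already has {2} and shift 1 already has {5, 6, 4, 2, 3}, so day 4, shift 1 must be 1.

1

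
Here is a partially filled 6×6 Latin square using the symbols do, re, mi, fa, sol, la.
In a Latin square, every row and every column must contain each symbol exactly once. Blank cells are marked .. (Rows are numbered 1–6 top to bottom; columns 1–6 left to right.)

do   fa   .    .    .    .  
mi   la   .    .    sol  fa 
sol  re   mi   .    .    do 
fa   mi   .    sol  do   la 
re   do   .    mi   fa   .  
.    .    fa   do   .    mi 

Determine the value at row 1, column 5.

mi

Row 2, column 4: row 2 has {mi, fa, sol, la} and column 4 has {do, mi, sol}, leaving only re.
Row 1, column 4: row 1 has {do, fa} and column 4 has {do, re, mi, sol}, leaving only la.
Row 2, column 3: row 2 has {re, mi, fa, sol, la} and column 3 has {mi, fa}, leaving only do.
Row 3, column 4: row 3 has {do, re, mi, sol} and column 4 has {do, re, mi, sol, la}, leaving only fa.
Row 3, column 5: row 3 has {do, re, mi, fa, sol} and column 5 has {do, fa, sol}, leaving only la.
Row 4, column 3: row 4 has {do, mi, fa, sol, la} and column 3 has {do, mi, fa}, leaving only re.
Row 1, column 3: row 1 has {do, fa, la} and column 3 has {do, re, mi, fa}, leaving only sol.
Row 1, column 6: row 1 has {do, fa, sol, la} and column 6 has {do, mi, fa, la}, leaving only re.
Row 1 already has {do, re, fa, sol, la} and column 5 already has {do, fa, sol, la}, so row 1, column 5 must be mi.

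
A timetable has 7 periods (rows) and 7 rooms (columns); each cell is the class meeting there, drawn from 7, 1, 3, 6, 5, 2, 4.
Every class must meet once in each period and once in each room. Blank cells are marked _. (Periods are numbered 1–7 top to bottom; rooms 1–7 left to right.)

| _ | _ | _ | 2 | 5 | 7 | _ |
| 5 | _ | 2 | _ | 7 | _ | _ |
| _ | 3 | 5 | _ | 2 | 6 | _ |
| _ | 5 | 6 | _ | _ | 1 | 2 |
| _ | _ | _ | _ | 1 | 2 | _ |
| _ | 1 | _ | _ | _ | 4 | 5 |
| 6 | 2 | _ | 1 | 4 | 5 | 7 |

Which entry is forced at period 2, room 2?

Period 2, room 6: period 2 has {7, 5, 2} and room 6 has {7, 1, 6, 5, 2, 4}, leaving only 3.
Period 4, room 5: period 4 has {1, 6, 5, 2} and room 5 has {7, 1, 5, 2, 4}, leaving only 3.
Period 6, room 5: period 6 has {1, 5, 4} and room 5 has {7, 1, 3, 5, 2, 4}, leaving only 6.
Period 7, room 3: period 7 has {7, 1, 6, 5, 2, 4} and room 3 has {6, 5, 2}, leaving only 3.
Period 6, room 3: period 6 has {1, 6, 5, 4} and room 3 has {3, 6, 5, 2}, leaving only 7.
Period 5, room 3: period 5 has {1, 2} and room 3 has {7, 3, 6, 5, 2}, leaving only 4.
Period 1, room 3: period 1 has {7, 5, 2} and room 3 has {7, 3, 6, 5, 2, 4}, leaving only 1.
Period 6, room 4: period 6 has {7, 1, 6, 5, 4} and room 4 has {1, 2}, leaving only 3.
Period 6, room 1: period 6 has {7, 1, 3, 6, 5, 4} and room 1 has {6, 5}, leaving only 2.
Period 2, room 2 is narrowed to {6, 4}.
If it were 6, then period 4, room 4 would be left with no valid symbol.
So period 2, room 2 must be 4.

4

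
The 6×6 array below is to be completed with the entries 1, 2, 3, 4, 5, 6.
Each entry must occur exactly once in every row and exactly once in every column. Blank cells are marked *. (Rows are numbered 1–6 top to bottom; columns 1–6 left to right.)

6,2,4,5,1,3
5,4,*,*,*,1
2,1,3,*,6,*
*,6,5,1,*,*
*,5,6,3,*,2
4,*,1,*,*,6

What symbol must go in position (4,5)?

2

Row 2, column 3: row 2 has {1, 4, 5} and column 3 has {1, 3, 4, 5, 6}, leaving only 2.
Row 2, column 4: row 2 has {1, 2, 4, 5} and column 4 has {1, 3, 5}, leaving only 6.
Row 2, column 5: row 2 has {1, 2, 4, 5, 6} and column 5 has {1, 6}, leaving only 3.
Row 3, column 4: row 3 has {1, 2, 3, 6} and column 4 has {1, 3, 5, 6}, leaving only 4.
Row 3, column 6: row 3 has {1, 2, 3, 4, 6} and column 6 has {1, 2, 3, 6}, leaving only 5.
Row 4, column 1: row 4 has {1, 5, 6} and column 1 has {2, 4, 5, 6}, leaving only 3.
Row 4, column 6: row 4 has {1, 3, 5, 6} and column 6 has {1, 2, 3, 5, 6}, leaving only 4.
Row 4 already has {1, 3, 4, 5, 6} and column 5 already has {1, 3, 6}, so row 4, column 5 must be 2.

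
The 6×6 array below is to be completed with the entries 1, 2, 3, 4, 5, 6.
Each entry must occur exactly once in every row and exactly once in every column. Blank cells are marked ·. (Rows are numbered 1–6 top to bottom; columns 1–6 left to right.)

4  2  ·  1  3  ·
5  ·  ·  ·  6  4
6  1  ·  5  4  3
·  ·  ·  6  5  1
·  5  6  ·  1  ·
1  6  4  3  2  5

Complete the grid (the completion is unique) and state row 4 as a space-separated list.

Row 1, column 3: row 1 has {1, 2, 3, 4} and column 3 has {4, 6}, leaving only 5.
Row 1, column 6: row 1 has {1, 2, 3, 4, 5} and column 6 has {1, 3, 4, 5}, leaving only 6.
Row 2, column 2: row 2 has {4, 5, 6} and column 2 has {1, 2, 5, 6}, leaving only 3.
Row 4, column 2: row 4 has {1, 5, 6} and column 2 has {1, 2, 3, 5, 6}, leaving only 4.
Row 2, column 4: row 2 has {3, 4, 5, 6} and column 4 has {1, 3, 5, 6}, leaving only 2.
Row 2, column 3: row 2 has {2, 3, 4, 5, 6} and column 3 has {4, 5, 6}, leaving only 1.
Row 3, column 3: row 3 has {1, 3, 4, 5, 6} and column 3 has {1, 4, 5, 6}, leaving only 2.
Row 4, column 3: row 4 has {1, 4, 5, 6} and column 3 has {1, 2, 4, 5, 6}, leaving only 3.
Row 4, column 1: row 4 has {1, 3, 4, 5, 6} and column 1 has {1, 4, 5, 6}, leaving only 2.
So row 4 reads: 2 4 3 6 5 1.

2 4 3 6 5 1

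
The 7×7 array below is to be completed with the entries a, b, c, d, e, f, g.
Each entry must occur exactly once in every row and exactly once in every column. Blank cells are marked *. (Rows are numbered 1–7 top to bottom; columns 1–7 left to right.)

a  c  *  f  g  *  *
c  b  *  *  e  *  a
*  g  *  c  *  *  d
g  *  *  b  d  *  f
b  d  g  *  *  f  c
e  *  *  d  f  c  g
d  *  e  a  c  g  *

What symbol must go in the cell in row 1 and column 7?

Row 2, column 4: row 2 has {a, b, c, e} and column 4 has {a, b, c, d, f}, leaving only g.
Row 2, column 6: row 2 has {a, b, c, e, g} and column 6 has {c, f, g}, leaving only d.
Row 2, column 3: row 2 has {a, b, c, d, e, g} and column 3 has {e, g}, leaving only f.
Row 3, column 1: row 3 has {c, d, g} and column 1 has {a, b, c, d, e, g}, leaving only f.
Row 5, column 4: row 5 has {b, c, d, f, g} and column 4 has {a, b, c, d, f, g}, leaving only e.
Row 5, column 5: row 5 has {b, c, d, e, f, g} and column 5 has {c, d, e, f, g}, leaving only a.
Row 3, column 5: row 3 has {c, d, f, g} and column 5 has {a, c, d, e, f, g}, leaving only b.
Row 3, column 3: row 3 has {b, c, d, f, g} and column 3 has {e, f, g}, leaving only a.
Row 3, column 6: row 3 has {a, b, c, d, f, g} and column 6 has {c, d, f, g}, leaving only e.
Row 1, column 6: row 1 has {a, c, f, g} and column 6 has {c, d, e, f, g}, leaving only b.
Row 1 already has {a, b, c, f, g} and column 7 already has {a, c, d, f, g}, so row 1, column 7 must be e.

e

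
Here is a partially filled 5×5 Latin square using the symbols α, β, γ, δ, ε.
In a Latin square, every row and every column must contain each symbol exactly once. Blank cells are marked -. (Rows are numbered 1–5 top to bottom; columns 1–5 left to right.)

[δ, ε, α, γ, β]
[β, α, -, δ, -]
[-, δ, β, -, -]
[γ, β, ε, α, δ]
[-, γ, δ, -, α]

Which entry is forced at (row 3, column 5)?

γ

Row 2, column 3: row 2 has {α, β, δ} and column 3 has {α, β, δ, ε}, leaving only γ.
Row 2, column 5: row 2 has {α, β, γ, δ} and column 5 has {α, β, δ}, leaving only ε.
Row 3 already has {β, δ} and column 5 already has {α, β, δ, ε}, so row 3, column 5 must be γ.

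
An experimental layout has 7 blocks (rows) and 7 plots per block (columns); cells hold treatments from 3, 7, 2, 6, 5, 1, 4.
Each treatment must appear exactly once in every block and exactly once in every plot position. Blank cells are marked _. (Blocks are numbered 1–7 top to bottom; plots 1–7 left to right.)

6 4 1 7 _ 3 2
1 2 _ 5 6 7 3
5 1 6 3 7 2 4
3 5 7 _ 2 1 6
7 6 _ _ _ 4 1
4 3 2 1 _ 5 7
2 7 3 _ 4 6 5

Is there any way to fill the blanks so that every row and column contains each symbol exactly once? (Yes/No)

No

Block 6, plot 5: block 6 together with plot 5 already contain {3, 7, 2, 6, 5, 1, 4} — every symbol — so nothing can go there. The grid has no valid completion.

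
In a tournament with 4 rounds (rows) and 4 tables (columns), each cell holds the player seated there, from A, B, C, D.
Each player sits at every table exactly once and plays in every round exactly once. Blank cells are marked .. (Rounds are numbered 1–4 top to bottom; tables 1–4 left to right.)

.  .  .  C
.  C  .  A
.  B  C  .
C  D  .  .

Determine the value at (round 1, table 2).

A

Round 1 already has {C} and table 2 already has {B, C, D}, so round 1, table 2 must be A.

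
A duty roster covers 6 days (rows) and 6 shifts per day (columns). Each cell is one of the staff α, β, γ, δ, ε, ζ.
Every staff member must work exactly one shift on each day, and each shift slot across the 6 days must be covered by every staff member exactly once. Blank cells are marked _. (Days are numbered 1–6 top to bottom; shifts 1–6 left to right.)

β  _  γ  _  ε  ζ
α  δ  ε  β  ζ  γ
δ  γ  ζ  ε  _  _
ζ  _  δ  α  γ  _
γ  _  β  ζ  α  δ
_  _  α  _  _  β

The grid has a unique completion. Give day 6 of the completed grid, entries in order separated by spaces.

Day 6, shift 1: day 6 has {α, β} and shift 1 has {α, β, γ, δ, ζ}, leaving only ε.
Day 6, shift 2: day 6 has {α, β, ε} and shift 2 has {γ, δ}, leaving only ζ.
Day 6, shift 5: day 6 has {α, β, ε, ζ} and shift 5 has {α, γ, ε, ζ}, leaving only δ.
Day 6, shift 4: day 6 has {α, β, δ, ε, ζ} and shift 4 has {α, β, ε, ζ}, leaving only γ.
So day 6 reads: ε ζ α γ δ β.

ε ζ α γ δ β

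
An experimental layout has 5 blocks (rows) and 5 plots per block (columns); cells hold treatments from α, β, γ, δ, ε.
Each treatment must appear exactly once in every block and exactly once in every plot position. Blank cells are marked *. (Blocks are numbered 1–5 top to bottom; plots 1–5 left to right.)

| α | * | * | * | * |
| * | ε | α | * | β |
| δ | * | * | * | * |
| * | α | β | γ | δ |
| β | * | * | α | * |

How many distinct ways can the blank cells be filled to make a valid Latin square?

Block 1, plot 2: eliminating its block and plot leaves {β, γ, δ}.
Block 1, plot 3: eliminating its block and plot leaves {γ, δ, ε}.
Block 1, plot 4: eliminating its block and plot leaves {β, δ, ε}.
Block 1, plot 5: eliminating its block and plot leaves {γ, ε}.
Block 2, plot 1: eliminating its block and plot leaves {γ}.
Block 2, plot 4: eliminating its block and plot leaves {δ}.
Block 3, plot 2: eliminating its block and plot leaves {β, γ}.
Block 3, plot 3: eliminating its block and plot leaves {γ, ε}.
Block 3, plot 4: eliminating its block and plot leaves {β, ε}.
Block 3, plot 5: eliminating its block and plot leaves {α, γ, ε}.
Block 4, plot 1: eliminating its block and plot leaves {ε}.
Block 5, plot 2: eliminating its block and plot leaves {γ, δ}.
Block 5, plot 3: eliminating its block and plot leaves {γ, δ, ε}.
Block 5, plot 5: eliminating its block and plot leaves {γ, ε}.
Enumerating the assignments across these blanks that avoid any block or plot repeat gives 3 completions.

3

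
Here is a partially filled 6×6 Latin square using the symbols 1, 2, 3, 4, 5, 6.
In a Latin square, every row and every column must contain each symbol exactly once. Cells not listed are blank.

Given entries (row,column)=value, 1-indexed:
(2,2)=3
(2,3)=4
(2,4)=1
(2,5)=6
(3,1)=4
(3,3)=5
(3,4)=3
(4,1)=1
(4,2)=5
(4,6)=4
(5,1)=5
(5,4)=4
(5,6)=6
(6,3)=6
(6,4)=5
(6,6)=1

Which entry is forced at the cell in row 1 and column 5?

Row 2, column 1: row 2 has {1, 3, 4, 6} and column 1 has {1, 4, 5}, leaving only 2.
Row 2, column 6: row 2 has {1, 2, 3, 4, 6} and column 6 has {1, 4, 6}, leaving only 5.
Row 3, column 6: row 3 has {3, 4, 5} and column 6 has {1, 4, 5, 6}, leaving only 2.
Row 1, column 6: row 1 has {} and column 6 has {1, 2, 4, 5, 6}, leaving only 3.
Row 1, column 1: row 1 has {3} and column 1 has {1, 2, 4, 5}, leaving only 6.
Row 1, column 4: row 1 has {3, 6} and column 4 has {1, 3, 4, 5}, leaving only 2.
Row 1, column 3: row 1 has {2, 3, 6} and column 3 has {4, 5, 6}, leaving only 1.
Row 1, column 2: row 1 has {1, 2, 3, 6} and column 2 has {3, 5}, leaving only 4.
Row 1 already has {1, 2, 3, 4, 6} and column 5 already has {6}, so row 1, column 5 must be 5.

5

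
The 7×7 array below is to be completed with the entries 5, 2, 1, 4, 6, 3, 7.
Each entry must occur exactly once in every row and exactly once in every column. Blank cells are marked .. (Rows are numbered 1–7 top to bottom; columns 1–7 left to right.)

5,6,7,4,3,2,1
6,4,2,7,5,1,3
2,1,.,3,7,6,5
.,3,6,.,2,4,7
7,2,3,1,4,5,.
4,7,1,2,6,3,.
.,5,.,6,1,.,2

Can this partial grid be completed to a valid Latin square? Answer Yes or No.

No

Row 6, column 7: row 6 together with column 7 already contain {5, 2, 1, 4, 6, 3, 7} — every symbol — so nothing can go there. The grid has no valid completion.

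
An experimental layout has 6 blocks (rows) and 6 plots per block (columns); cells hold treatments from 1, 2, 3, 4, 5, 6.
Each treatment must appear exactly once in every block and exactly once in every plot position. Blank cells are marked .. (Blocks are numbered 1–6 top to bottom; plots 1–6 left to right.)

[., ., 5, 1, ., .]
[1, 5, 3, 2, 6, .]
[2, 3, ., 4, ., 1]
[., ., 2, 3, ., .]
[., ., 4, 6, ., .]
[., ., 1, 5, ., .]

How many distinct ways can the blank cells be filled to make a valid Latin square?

20

Block 1, plot 1: eliminating its block and plot leaves {3, 4, 6}.
Block 1, plot 2: eliminating its block and plot leaves {2, 4, 6}.
Block 1, plot 5: eliminating its block and plot leaves {2, 3, 4}.
Block 1, plot 6: eliminating its block and plot leaves {2, 3, 4, 6}.
Block 2, plot 6: eliminating its block and plot leaves {4}.
Block 3, plot 3: eliminating its block and plot leaves {6}.
Block 3, plot 5: eliminating its block and plot leaves {5}.
Block 4, plot 1: eliminating its block and plot leaves {4, 5, 6}.
Block 4, plot 2: eliminating its block and plot leaves {1, 4, 6}.
Block 4, plot 5: eliminating its block and plot leaves {1, 4, 5}.
Block 4, plot 6: eliminating its block and plot leaves {4, 5, 6}.
Block 5, plot 1: eliminating its block and plot leaves {3, 5}.
Block 5, plot 2: eliminating its block and plot leaves {1, 2}.
Block 5, plot 5: eliminating its block and plot leaves {1, 2, 3, 5}.
Block 5, plot 6: eliminating its block and plot leaves {2, 3, 5}.
Block 6, plot 1: eliminating its block and plot leaves {3, 4, 6}.
Block 6, plot 2: eliminating its block and plot leaves {2, 4, 6}.
Block 6, plot 5: eliminating its block and plot leaves {2, 3, 4}.
Block 6, plot 6: eliminating its block and plot leaves {2, 3, 4, 6}.
Enumerating the assignments across these blanks that avoid any block or plot repeat gives 20 completions.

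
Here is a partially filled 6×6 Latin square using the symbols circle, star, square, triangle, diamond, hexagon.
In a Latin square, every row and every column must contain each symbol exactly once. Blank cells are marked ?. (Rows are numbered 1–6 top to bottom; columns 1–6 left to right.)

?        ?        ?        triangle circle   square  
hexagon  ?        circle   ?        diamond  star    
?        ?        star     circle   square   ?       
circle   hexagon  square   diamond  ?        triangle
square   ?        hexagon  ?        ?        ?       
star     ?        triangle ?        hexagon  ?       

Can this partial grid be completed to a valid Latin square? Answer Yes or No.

No

Row 1, column 1: row 1 has {circle, square, triangle} and column 1 has {circle, star, square, hexagon}, so it must be diamond.
Now row 1, column 3: row 1 together with column 3 already contain {circle, star, square, triangle, diamond, hexagon} — every symbol — so nothing can go there. The grid has no valid completion.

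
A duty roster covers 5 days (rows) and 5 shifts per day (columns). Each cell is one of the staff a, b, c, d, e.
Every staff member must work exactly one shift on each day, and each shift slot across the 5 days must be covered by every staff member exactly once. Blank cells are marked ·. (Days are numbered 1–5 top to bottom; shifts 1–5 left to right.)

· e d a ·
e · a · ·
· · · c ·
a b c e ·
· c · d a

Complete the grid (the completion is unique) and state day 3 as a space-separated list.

d a b c e

Day 2, shift 2: day 2 has {a, e} and shift 2 has {b, c, e}, leaving only d.
Day 3, shift 2: day 3 has {c} and shift 2 has {b, c, d, e}, leaving only a.
Day 2, shift 4: day 2 has {a, d, e} and shift 4 has {a, c, d, e}, leaving only b.
Day 2, shift 5: day 2 has {a, b, d, e} and shift 5 has {a}, leaving only c.
Day 1, shift 5: day 1 has {a, d, e} and shift 5 has {a, c}, leaving only b.
Day 1, shift 1: day 1 has {a, b, d, e} and shift 1 has {a, e}, leaving only c.
Day 4, shift 5: day 4 has {a, b, c, e} and shift 5 has {a, b, c}, leaving only d.
Day 3, shift 5: day 3 has {a, c} and shift 5 has {a, b, c, d}, leaving only e.
Day 3, shift 3: day 3 has {a, c, e} and shift 3 has {a, c, d}, leaving only b.
Day 3, shift 1: day 3 has {a, b, c, e} and shift 1 has {a, c, e}, leaving only d.
So day 3 reads: d a b c e.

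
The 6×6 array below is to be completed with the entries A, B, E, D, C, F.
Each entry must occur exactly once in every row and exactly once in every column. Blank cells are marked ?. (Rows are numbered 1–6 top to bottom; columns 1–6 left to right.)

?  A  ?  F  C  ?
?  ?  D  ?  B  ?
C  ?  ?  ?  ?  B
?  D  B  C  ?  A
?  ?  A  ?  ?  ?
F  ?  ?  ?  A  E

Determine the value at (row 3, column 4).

Row 1, column 3: row 1 has {A, C, F} and column 3 has {A, B, D}, leaving only E.
Row 1, column 6: row 1 has {A, E, C, F} and column 6 has {A, B, E}, leaving only D.
Row 1, column 1: row 1 has {A, E, D, C, F} and column 1 has {C, F}, leaving only B.
Row 3, column 3: row 3 has {B, C} and column 3 has {A, B, E, D}, leaving only F.
Row 3, column 2: row 3 has {B, C, F} and column 2 has {A, D}, leaving only E.
Row 3, column 5: row 3 has {B, E, C, F} and column 5 has {A, B, C}, leaving only D.
Row 3 already has {B, E, D, C, F} and column 4 already has {C, F}, so row 3, column 4 must be A.

A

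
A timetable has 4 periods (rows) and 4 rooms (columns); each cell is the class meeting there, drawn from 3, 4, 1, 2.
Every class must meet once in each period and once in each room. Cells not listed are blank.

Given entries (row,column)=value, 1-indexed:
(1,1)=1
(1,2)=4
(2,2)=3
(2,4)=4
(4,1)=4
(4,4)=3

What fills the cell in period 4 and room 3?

Period 1, room 4: period 1 has {4, 1} and room 4 has {3, 4}, leaving only 2.
Period 1, room 3: period 1 has {4, 1, 2} and room 3 has {}, leaving only 3.
Period 2, room 1: period 2 has {3, 4} and room 1 has {4, 1}, leaving only 2.
Period 2, room 3: period 2 has {3, 4, 2} and room 3 has {3}, leaving only 1.
Period 4 already has {3, 4} and room 3 already has {3, 1}, so period 4, room 3 must be 2.

2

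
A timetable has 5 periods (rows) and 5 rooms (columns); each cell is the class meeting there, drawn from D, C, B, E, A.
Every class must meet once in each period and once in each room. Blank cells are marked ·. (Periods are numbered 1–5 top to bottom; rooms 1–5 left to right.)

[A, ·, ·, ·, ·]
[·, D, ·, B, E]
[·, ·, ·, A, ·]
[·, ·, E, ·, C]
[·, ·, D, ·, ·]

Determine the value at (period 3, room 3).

C

Period 2, room 1: period 2 has {D, B, E} and room 1 has {A}, leaving only C.
Period 2, room 3: period 2 has {D, C, B, E} and room 3 has {D, E}, leaving only A.
Period 4, room 4: period 4 has {C, E} and room 4 has {B, A}, leaving only D.
Period 4, room 1: period 4 has {D, C, E} and room 1 has {C, A}, leaving only B.
Period 4, room 2: period 4 has {D, C, B, E} and room 2 has {D}, leaving only A.
Period 5, room 1: period 5 has {D} and room 1 has {C, B, A}, leaving only E.
Period 3, room 1: period 3 has {A} and room 1 has {C, B, E, A}, leaving only D.
Period 3, room 5: period 3 has {D, A} and room 5 has {C, E}, leaving only B.
Period 3 already has {D, B, A} and room 3 already has {D, E, A}, so period 3, room 3 must be C.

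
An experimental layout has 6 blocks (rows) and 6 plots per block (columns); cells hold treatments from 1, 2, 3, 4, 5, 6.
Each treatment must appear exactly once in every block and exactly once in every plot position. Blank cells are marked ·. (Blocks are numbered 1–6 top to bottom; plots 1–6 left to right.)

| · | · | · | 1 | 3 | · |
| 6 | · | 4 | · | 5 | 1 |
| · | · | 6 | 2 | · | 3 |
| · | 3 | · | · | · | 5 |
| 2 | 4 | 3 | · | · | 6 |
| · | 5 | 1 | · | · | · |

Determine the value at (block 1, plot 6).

2

Block 2, plot 2: block 2 has {1, 4, 5, 6} and plot 2 has {3, 4, 5}, leaving only 2.
Block 1, plot 2: block 1 has {1, 3} and plot 2 has {2, 3, 4, 5}, leaving only 6.
Block 2, plot 4: block 2 has {1, 2, 4, 5, 6} and plot 4 has {1, 2}, leaving only 3.
Block 3, plot 2: block 3 has {2, 3, 6} and plot 2 has {2, 3, 4, 5, 6}, leaving only 1.
Block 3, plot 5: block 3 has {1, 2, 3, 6} and plot 5 has {3, 5}, leaving only 4.
Block 3, plot 1: block 3 has {1, 2, 3, 4, 6} and plot 1 has {2, 6}, leaving only 5.
Block 1, plot 1: block 1 has {1, 3, 6} and plot 1 has {2, 5, 6}, leaving only 4.
Block 1 already has {1, 3, 4, 6} and plot 6 already has {1, 3, 5, 6}, so block 1, plot 6 must be 2.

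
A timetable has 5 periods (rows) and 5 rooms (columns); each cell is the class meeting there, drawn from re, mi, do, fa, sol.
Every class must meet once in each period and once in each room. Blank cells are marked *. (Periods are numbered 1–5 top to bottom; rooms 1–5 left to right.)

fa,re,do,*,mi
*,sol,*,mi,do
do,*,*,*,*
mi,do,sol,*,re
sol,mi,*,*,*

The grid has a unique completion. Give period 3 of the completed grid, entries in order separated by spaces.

do fa mi re sol

Period 3, room 2: period 3 has {do} and room 2 has {re, mi, do, sol}, leaving only fa.
Period 3, room 5: period 3 has {do, fa} and room 5 has {re, mi, do}, leaving only sol.
Period 3, room 4: period 3 has {do, fa, sol} and room 4 has {mi}, leaving only re.
Period 3, room 3: period 3 has {re, do, fa, sol} and room 3 has {do, sol}, leaving only mi.
So period 3 reads: do fa mi re sol.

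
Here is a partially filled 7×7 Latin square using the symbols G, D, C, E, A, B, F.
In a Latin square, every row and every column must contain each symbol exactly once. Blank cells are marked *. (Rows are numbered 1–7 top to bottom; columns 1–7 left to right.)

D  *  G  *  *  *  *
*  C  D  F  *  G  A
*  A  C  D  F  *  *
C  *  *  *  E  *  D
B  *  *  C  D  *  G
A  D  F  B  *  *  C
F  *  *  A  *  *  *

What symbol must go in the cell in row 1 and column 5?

A

Row 1, column 4: row 1 has {G, D} and column 4 has {D, C, A, B, F}, leaving only E.
Row 2, column 1: row 2 has {G, D, C, A, F} and column 1 has {D, C, A, B, F}, leaving only E.
Row 2, column 5: row 2 has {G, D, C, E, A, F} and column 5 has {D, E, F}, leaving only B.
Row 3, column 1: row 3 has {D, C, A, F} and column 1 has {D, C, E, A, B, F}, leaving only G.
Row 4, column 4: row 4 has {D, C, E} and column 4 has {D, C, E, A, B, F}, leaving only G.
Row 6, column 5: row 6 has {D, C, A, B, F} and column 5 has {D, E, B, F}, leaving only G.
Row 6, column 6: row 6 has {G, D, C, A, B, F} and column 6 has {G}, leaving only E.
Row 3, column 6: row 3 has {G, D, C, A, F} and column 6 has {G, E}, leaving only B.
Row 3, column 7: row 3 has {G, D, C, A, B, F} and column 7 has {G, D, C, A}, leaving only E.
Row 7, column 5: row 7 has {A, F} and column 5 has {G, D, E, B, F}, leaving only C.
Row 1 already has {G, D, E} and column 5 already has {G, D, C, E, B, F}, so row 1, column 5 must be A.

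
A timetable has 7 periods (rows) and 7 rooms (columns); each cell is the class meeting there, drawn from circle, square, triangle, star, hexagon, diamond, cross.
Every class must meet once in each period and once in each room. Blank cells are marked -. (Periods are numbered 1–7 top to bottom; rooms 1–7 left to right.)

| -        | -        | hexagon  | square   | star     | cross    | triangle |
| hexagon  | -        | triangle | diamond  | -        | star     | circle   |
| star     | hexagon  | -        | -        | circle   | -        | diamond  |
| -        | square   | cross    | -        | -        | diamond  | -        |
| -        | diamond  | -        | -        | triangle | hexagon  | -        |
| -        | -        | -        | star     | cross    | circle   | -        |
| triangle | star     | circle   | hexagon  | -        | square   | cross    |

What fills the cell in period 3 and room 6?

Period 3 already has {circle, star, hexagon, diamond} and room 6 already has {circle, square, star, hexagon, diamond, cross}, so period 3, room 6 must be triangle.

triangle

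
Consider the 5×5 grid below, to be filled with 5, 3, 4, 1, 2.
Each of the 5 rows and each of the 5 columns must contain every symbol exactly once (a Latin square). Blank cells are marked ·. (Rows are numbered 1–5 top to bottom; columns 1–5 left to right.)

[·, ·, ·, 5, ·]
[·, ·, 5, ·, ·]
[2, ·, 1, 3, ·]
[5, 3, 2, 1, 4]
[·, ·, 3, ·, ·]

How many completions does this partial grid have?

Row 1, column 1: eliminating its row and column leaves {3, 4, 1}.
Row 1, column 2: eliminating its row and column leaves {4, 1, 2}.
Row 1, column 3: eliminating its row and column leaves {4}.
Row 1, column 5: eliminating its row and column leaves {3, 1, 2}.
Row 2, column 1: eliminating its row and column leaves {3, 4, 1}.
Row 2, column 2: eliminating its row and column leaves {4, 1, 2}.
Row 2, column 4: eliminating its row and column leaves {4, 2}.
Row 2, column 5: eliminating its row and column leaves {3, 1, 2}.
Row 3, column 2: eliminating its row and column leaves {5, 4}.
Row 3, column 5: eliminating its row and column leaves {5}.
Row 5, column 1: eliminating its row and column leaves {4, 1}.
Row 5, column 2: eliminating its row and column leaves {5, 4, 1, 2}.
Row 5, column 4: eliminating its row and column leaves {4, 2}.
Row 5, column 5: eliminating its row and column leaves {5, 1, 2}.
Enumerating the assignments across these blanks that avoid any row or column repeat gives 3 completions.

3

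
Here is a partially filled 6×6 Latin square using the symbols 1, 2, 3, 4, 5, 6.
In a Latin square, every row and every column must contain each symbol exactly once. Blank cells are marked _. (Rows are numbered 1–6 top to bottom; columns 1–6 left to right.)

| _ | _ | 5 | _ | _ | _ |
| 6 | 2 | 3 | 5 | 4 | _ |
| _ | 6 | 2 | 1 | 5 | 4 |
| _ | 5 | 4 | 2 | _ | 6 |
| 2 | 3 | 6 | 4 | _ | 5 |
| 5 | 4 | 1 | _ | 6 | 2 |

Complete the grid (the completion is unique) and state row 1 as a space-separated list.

4 1 5 6 2 3

Row 1, column 2: row 1 has {5} and column 2 has {2, 3, 4, 5, 6}, leaving only 1.
Row 1, column 6: row 1 has {1, 5} and column 6 has {2, 4, 5, 6}, leaving only 3.
Row 1, column 1: row 1 has {1, 3, 5} and column 1 has {2, 5, 6}, leaving only 4.
Row 1, column 4: row 1 has {1, 3, 4, 5} and column 4 has {1, 2, 4, 5}, leaving only 6.
Row 1, column 5: row 1 has {1, 3, 4, 5, 6} and column 5 has {4, 5, 6}, leaving only 2.
So row 1 reads: 4 1 5 6 2 3.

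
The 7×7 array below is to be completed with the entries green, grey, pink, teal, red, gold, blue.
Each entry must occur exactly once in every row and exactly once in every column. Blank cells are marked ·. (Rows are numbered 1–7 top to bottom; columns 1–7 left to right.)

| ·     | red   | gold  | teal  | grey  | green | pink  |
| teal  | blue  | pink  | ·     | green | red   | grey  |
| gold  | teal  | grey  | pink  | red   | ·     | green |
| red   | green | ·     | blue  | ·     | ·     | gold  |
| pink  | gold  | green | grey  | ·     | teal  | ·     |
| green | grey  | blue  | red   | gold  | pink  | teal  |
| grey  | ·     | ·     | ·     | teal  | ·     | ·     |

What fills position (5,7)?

red

Row 1, column 1: row 1 has {green, grey, pink, teal, red, gold} and column 1 has {green, grey, pink, teal, red, gold}, leaving only blue.
Row 2, column 4: row 2 has {green, grey, pink, teal, red, blue} and column 4 has {grey, pink, teal, red, blue}, leaving only gold.
Row 3, column 6: row 3 has {green, grey, pink, teal, red, gold} and column 6 has {green, pink, teal, red}, leaving only blue.
Row 4, column 3: row 4 has {green, red, gold, blue} and column 3 has {green, grey, pink, gold, blue}, leaving only teal.
Row 4, column 5: row 4 has {green, teal, red, gold, blue} and column 5 has {green, grey, teal, red, gold}, leaving only pink.
Row 4, column 6: row 4 has {green, pink, teal, red, gold, blue} and column 6 has {green, pink, teal, red, blue}, leaving only grey.
Row 5, column 5: row 5 has {green, grey, pink, teal, gold} and column 5 has {green, grey, pink, teal, red, gold}, leaving only blue.
Row 5 already has {green, grey, pink, teal, gold, blue} and column 7 already has {green, grey, pink, teal, gold}, so row 5, column 7 must be red.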